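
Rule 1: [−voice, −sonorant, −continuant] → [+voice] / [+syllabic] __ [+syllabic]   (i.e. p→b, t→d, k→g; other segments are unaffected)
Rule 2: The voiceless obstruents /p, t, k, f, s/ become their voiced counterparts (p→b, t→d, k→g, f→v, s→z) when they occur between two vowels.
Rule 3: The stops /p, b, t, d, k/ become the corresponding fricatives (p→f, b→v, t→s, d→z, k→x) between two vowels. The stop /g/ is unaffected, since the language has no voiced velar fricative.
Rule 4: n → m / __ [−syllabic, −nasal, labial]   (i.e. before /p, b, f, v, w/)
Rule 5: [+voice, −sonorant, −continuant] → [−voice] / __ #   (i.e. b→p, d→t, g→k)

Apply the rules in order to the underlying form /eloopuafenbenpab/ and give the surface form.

eloovuavembempap

Rule 1 (intervocalic voicing): /p/ is a voiceless stop between vowels /o/ and /u/, so it voices to [b]. /eloopuafenbenpab/ → eloobuafenbenpab.
Rule 2 (intervocalic voicing): /f/ is a voiceless obstruent between vowels /a/ and /e/, so it voices to [v]. /eloobuafenbenpab/ → eloobuavenbenpab.
Rule 3 (intervocalic spirantization): /b/ is a stop between vowels /o/ and /u/, so it spirantizes to the fricative [v]. /eloobuavenbenpab/ → eloovuavenbenpab.
Rule 4 (nasal place assimilation): /n/ precedes the labial consonant /b/, so it assimilates in place to [m]. /n/ precedes the labial consonant /p/, so it assimilates in place to [m]. /eloovuavenbenpab/ → eloovuavembempab.
Rule 5 (final devoicing): /b/ is a voiced stop in word-final position, so it devoices to [p]. /eloovuavembempab/ → eloovuavembempap.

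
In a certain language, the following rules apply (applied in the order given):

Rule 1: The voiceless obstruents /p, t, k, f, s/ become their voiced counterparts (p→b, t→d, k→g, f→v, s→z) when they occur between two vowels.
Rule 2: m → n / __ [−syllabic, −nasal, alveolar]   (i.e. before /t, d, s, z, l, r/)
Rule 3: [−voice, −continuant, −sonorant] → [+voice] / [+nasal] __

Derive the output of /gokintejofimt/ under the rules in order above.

gogindejovind

Rule 1 (intervocalic voicing): /k/ is a voiceless obstruent between vowels /o/ and /i/, so it voices to [g]. /f/ is a voiceless obstruent between vowels /o/ and /i/, so it voices to [v]. /gokintejofimt/ → gogintejovimt.
Rule 2 (nasal place assimilation): /m/ precedes the alveolar consonant /t/, so it assimilates in place to [n]. /gogintejovimt/ → gogintejovint.
Rule 3 (post-nasal voicing): /t/ is a voiceless stop immediately after the nasal /n/, so it voices to [d]. /t/ is a voiceless stop immediately after the nasal /n/, so it voices to [d]. /gogintejovint/ → gogindejovind.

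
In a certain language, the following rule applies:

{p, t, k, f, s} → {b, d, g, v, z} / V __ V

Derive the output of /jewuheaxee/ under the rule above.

jewuheaxee

No segment of /jewuheaxee/ meets the structural description of the rule, so the form surfaces unchanged.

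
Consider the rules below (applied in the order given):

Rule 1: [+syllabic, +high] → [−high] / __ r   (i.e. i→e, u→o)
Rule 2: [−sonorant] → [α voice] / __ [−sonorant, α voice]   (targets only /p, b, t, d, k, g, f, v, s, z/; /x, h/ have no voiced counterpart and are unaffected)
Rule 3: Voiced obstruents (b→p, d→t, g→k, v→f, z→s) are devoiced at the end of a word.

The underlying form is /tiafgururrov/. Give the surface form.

tiavgororrof

Rule 1 (pre-rhotic lowering): /u/ is a high vowel immediately before /r/, so it lowers to [o]. /u/ is a high vowel immediately before /r/, so it lowers to [o]. /tiafgururrov/ → tiafgororrov.
Rule 2 (regressive voicing assimilation): /f/ precedes the voiced obstruent /g/, so it voices to [v] by assimilation. /tiafgororrov/ → tiavgororrov.
Rule 3 (final devoicing): /v/ is a voiced obstruent in word-final position, so it devoices to [f]. /tiavgororrov/ → tiavgororrof.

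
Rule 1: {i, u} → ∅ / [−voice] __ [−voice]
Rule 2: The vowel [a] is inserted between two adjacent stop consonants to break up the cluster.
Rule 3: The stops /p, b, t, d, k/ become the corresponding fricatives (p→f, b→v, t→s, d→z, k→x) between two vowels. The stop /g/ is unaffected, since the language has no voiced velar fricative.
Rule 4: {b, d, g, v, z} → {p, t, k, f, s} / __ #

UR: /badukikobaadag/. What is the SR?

bazuxaxovaazak

Rule 1 (high vowel syncope): /i/ is a high vowel flanked by voiceless consonants /k/ and /k/, so it deletes. /badukikobaadag/ → badukkobaadag.
Rule 2 (stop-cluster a-epenthesis): /k/ and /k/ form a stop–stop cluster, so [a] is inserted between them. /badukkobaadag/ → badukakobaadag.
Rule 3 (intervocalic spirantization): /d/ is a stop between vowels /a/ and /u/, so it spirantizes to the fricative [z]. /k/ is a stop between vowels /u/ and /a/, so it spirantizes to the fricative [x]. /k/ is a stop between vowels /a/ and /o/, so it spirantizes to the fricative [x]. /b/ is a stop between vowels /o/ and /a/, so it spirantizes to the fricative [v]. /d/ is a stop between vowels /a/ and /a/, so it spirantizes to the fricative [z]. /badukakobaadag/ → bazuxaxovaazag.
Rule 4 (final devoicing): /g/ is a voiced obstruent in word-final position, so it devoices to [k]. /bazuxaxovaazag/ → bazuxaxovaazak.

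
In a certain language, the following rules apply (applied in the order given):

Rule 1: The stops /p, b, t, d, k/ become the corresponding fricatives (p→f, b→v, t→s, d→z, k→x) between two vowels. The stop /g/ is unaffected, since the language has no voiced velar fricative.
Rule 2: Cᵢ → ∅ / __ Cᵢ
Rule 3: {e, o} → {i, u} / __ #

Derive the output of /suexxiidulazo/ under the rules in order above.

suexiizulazu

Rule 1 (intervocalic spirantization): /d/ is a stop between vowels /i/ and /u/, so it spirantizes to the fricative [z]. /suexxiidulazo/ → suexxiizulazo.
Rule 2 (degemination): /xx/ is a geminate; the first /x/ deletes. /suexxiizulazo/ → suexiizulazo.
Rule 3 (final vowel raising): /o/ is a mid vowel in word-final position, so it raises to [u]. /suexiizulazo/ → suexiizulazu.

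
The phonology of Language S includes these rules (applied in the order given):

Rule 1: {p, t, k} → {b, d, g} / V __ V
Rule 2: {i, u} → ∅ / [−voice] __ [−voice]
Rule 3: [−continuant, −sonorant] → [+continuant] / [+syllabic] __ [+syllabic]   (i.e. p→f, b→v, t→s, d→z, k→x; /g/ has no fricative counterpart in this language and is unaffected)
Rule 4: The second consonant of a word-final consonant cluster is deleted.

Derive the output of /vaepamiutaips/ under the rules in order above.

vaevamiuzaip

Rule 1 (intervocalic voicing): /p/ is a voiceless stop between vowels /e/ and /a/, so it voices to [b]. /t/ is a voiceless stop between vowels /u/ and /a/, so it voices to [d]. /vaepamiutaips/ → vaebamiudaips.
Rule 2 (high vowel syncope): no segment meets the environment; /vaebamiudaips/ is unchanged.
Rule 3 (intervocalic spirantization): /b/ is a stop between vowels /e/ and /a/, so it spirantizes to the fricative [v]. /d/ is a stop between vowels /u/ and /a/, so it spirantizes to the fricative [z]. /vaebamiudaips/ → vaevamiuzaips.
Rule 4 (final cluster simplification): /s/ is the second consonant of a word-final cluster /ps/, so it deletes. /vaevamiuzaips/ → vaevamiuzaip.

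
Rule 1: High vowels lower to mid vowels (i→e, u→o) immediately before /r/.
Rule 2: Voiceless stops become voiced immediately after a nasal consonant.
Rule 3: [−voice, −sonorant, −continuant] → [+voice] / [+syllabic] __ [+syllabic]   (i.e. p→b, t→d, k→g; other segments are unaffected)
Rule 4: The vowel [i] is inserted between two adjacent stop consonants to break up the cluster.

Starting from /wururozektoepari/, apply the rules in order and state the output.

wororozekitoebari

Rule 1 (pre-rhotic lowering): /u/ is a high vowel immediately before /r/, so it lowers to [o]. /u/ is a high vowel immediately before /r/, so it lowers to [o]. /wururozektoepari/ → wororozektoepari.
Rule 2 (post-nasal voicing): no segment meets the environment; /wororozektoepari/ is unchanged.
Rule 3 (intervocalic voicing): /p/ is a voiceless stop between vowels /e/ and /a/, so it voices to [b]. /wororozektoepari/ → wororozektoebari.
Rule 4 (stop-cluster i-epenthesis): /k/ and /t/ form a stop–stop cluster, so [i] is inserted between them. /wororozektoebari/ → wororozekitoebari.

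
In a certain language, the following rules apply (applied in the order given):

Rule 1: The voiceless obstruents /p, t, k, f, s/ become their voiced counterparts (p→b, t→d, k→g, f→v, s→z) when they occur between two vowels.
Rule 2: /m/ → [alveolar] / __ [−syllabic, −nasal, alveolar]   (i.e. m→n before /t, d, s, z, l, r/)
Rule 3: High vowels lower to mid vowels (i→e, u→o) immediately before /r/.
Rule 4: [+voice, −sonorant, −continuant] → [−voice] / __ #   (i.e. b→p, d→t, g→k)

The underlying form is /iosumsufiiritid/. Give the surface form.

Rule 1 (intervocalic voicing): /s/ is a voiceless obstruent between vowels /o/ and /u/, so it voices to [z]. /f/ is a voiceless obstruent between vowels /u/ and /i/, so it voices to [v]. /t/ is a voiceless obstruent between vowels /i/ and /i/, so it voices to [d]. /iosumsufiiritid/ → iozumsuviiridid.
Rule 2 (nasal place assimilation): /m/ precedes the alveolar consonant /s/, so it assimilates in place to [n]. /iozumsuviiridid/ → iozunsuviiridid.
Rule 3 (pre-rhotic lowering): /i/ is a high vowel immediately before /r/, so it lowers to [e]. /iozunsuviiridid/ → iozunsuvieridid.
Rule 4 (final devoicing): /d/ is a voiced stop in word-final position, so it devoices to [t]. /iozunsuvieridid/ → iozunsuvieridit.

iozunsuvieridit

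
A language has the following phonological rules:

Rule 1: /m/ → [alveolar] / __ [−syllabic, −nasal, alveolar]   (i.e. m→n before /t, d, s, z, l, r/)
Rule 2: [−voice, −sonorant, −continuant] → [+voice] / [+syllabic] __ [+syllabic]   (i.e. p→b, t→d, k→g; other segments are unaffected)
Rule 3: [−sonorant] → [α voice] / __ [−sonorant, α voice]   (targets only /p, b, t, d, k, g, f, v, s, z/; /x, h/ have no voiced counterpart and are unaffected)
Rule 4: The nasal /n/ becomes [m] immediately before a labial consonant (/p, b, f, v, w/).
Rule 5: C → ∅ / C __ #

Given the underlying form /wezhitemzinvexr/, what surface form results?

Rule 1 (nasal place assimilation): /m/ precedes the alveolar consonant /z/, so it assimilates in place to [n]. /wezhitemzinvexr/ → wezhitenzinvexr.
Rule 2 (intervocalic voicing): /t/ is a voiceless stop between vowels /i/ and /e/, so it voices to [d]. /wezhitenzinvexr/ → wezhidenzinvexr.
Rule 3 (regressive voicing assimilation): /z/ precedes the voiceless obstruent /h/, so it devoices to [s] by assimilation. /wezhidenzinvexr/ → weshidenzinvexr.
Rule 4 (nasal place assimilation): /n/ precedes the labial consonant /v/, so it assimilates in place to [m]. /weshidenzinvexr/ → weshidenzimvexr.
Rule 5 (final cluster simplification): /r/ is the second consonant of a word-final cluster /xr/, so it deletes. /weshidenzimvexr/ → weshidenzimvex.

weshidenzimvex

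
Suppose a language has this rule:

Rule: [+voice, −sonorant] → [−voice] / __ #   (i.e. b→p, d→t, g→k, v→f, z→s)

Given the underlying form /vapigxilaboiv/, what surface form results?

/v/ is a voiced obstruent in word-final position, so it devoices to [f].
The other instances of /v/, /g/, /b/ do not occur in the required environment and remain unchanged.
Surface form: [vapigxilaboif].

vapigxilaboif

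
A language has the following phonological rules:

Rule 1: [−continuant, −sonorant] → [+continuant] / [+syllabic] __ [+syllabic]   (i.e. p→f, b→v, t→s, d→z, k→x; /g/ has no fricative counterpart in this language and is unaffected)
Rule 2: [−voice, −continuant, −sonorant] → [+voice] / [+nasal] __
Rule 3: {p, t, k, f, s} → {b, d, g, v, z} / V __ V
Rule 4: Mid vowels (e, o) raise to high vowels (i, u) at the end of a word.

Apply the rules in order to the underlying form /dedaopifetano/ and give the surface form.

dezaovivezanu

Rule 1 (intervocalic spirantization): /d/ is a stop between vowels /e/ and /a/, so it spirantizes to the fricative [z]. /p/ is a stop between vowels /o/ and /i/, so it spirantizes to the fricative [f]. /t/ is a stop between vowels /e/ and /a/, so it spirantizes to the fricative [s]. /dedaopifetano/ → dezaofifesano.
Rule 2 (post-nasal voicing): no segment meets the environment; /dezaofifesano/ is unchanged.
Rule 3 (intervocalic voicing): /f/ is a voiceless obstruent between vowels /o/ and /i/, so it voices to [v]. /f/ is a voiceless obstruent between vowels /i/ and /e/, so it voices to [v]. /s/ is a voiceless obstruent between vowels /e/ and /a/, so it voices to [z]. /dezaofifesano/ → dezaovivezano.
Rule 4 (final vowel raising): /o/ is a mid vowel in word-final position, so it raises to [u]. /dezaovivezano/ → dezaovivezanu.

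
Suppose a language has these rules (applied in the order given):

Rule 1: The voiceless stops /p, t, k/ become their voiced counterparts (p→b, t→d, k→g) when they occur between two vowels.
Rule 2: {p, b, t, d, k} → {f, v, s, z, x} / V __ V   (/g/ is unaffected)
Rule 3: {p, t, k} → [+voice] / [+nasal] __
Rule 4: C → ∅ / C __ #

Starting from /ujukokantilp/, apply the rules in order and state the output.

Rule 1 (intervocalic voicing): /k/ is a voiceless stop between vowels /u/ and /o/, so it voices to [g]. /k/ is a voiceless stop between vowels /o/ and /a/, so it voices to [g]. /ujukokantilp/ → ujugogantilp.
Rule 2 (intervocalic spirantization): no segment meets the environment; /ujugogantilp/ is unchanged.
Rule 3 (post-nasal voicing): /t/ is a voiceless stop immediately after the nasal /n/, so it voices to [d]. /ujugogantilp/ → ujugogandilp.
Rule 4 (final cluster simplification): /p/ is the second consonant of a word-final cluster /lp/, so it deletes. /ujugogandilp/ → ujugogandil.

ujugogandil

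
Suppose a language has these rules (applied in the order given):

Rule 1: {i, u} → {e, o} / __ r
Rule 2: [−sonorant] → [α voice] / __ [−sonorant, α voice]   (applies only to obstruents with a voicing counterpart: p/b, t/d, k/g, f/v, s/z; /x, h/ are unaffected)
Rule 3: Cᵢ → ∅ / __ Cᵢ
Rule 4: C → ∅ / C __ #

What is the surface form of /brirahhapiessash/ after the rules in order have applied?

brerahapiesas

Rule 1 (pre-rhotic lowering): /i/ is a high vowel immediately before /r/, so it lowers to [e]. /brirahhapiessash/ → brerahhapiessash.
Rule 2 (regressive voicing assimilation): no segment meets the environment; /brerahhapiessash/ is unchanged.
Rule 3 (degemination): /hh/ is a geminate; the first /h/ deletes. /ss/ is a geminate; the first /s/ deletes. /brerahhapiessash/ → brerahapiesash.
Rule 4 (final cluster simplification): /h/ is the second consonant of a word-final cluster /sh/, so it deletes. /brerahapiesash/ → brerahapiesas.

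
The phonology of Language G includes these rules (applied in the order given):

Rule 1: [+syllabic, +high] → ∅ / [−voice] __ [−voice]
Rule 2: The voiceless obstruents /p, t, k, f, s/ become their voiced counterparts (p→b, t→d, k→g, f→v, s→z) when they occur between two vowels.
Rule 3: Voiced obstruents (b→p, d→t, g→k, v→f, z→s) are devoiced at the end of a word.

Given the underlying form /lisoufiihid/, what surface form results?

lizouviihit

Rule 1 (high vowel syncope): no segment meets the environment; /lisoufiihid/ is unchanged.
Rule 2 (intervocalic voicing): /s/ is a voiceless obstruent between vowels /i/ and /o/, so it voices to [z]. /f/ is a voiceless obstruent between vowels /u/ and /i/, so it voices to [v]. /lisoufiihid/ → lizouviihid.
Rule 3 (final devoicing): /d/ is a voiced obstruent in word-final position, so it devoices to [t]. /lizouviihid/ → lizouviihit.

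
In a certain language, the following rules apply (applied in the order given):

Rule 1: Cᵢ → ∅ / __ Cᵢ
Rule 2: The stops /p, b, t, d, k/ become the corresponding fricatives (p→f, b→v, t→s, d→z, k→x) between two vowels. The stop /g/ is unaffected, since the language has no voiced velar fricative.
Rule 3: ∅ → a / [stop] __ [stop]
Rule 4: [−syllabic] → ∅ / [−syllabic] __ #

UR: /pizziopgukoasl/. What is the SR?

Rule 1 (degemination): /zz/ is a geminate; the first /z/ deletes. /pizziopgukoasl/ → piziopgukoasl.
Rule 2 (intervocalic spirantization): /k/ is a stop between vowels /u/ and /o/, so it spirantizes to the fricative [x]. /piziopgukoasl/ → piziopguxoasl.
Rule 3 (stop-cluster a-epenthesis): /p/ and /g/ form a stop–stop cluster, so [a] is inserted between them. /piziopguxoasl/ → piziopaguxoasl.
Rule 4 (final cluster simplification): /l/ is the second consonant of a word-final cluster /sl/, so it deletes. /piziopaguxoasl/ → piziopaguxoas.

piziopaguxoas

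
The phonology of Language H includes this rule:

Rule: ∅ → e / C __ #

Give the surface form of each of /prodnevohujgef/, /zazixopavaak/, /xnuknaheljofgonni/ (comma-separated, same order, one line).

prodnevohujgefe, zazixopavaake, xnuknaheljofgonni

/prodnevohujgef/: the form ends in the consonant /f/, so [e] is inserted word-finally. → [prodnevohujgefe].
/zazixopavaak/: the form ends in the consonant /k/, so [e] is inserted word-finally. → [zazixopavaake].
/xnuknaheljofgonni/: the rule's environment is not met; surfaces unchanged as [xnuknaheljofgonni].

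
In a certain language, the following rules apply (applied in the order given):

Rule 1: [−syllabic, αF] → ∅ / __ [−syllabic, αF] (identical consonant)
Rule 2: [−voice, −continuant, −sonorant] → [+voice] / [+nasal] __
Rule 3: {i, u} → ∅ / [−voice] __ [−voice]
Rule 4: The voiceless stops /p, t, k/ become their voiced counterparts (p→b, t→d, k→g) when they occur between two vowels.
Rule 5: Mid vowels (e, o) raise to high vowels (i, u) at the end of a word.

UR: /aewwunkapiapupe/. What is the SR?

Rule 1 (degemination): /ww/ is a geminate; the first /w/ deletes. /aewwunkapiapupe/ → aewunkapiapupe.
Rule 2 (post-nasal voicing): /k/ is a voiceless stop immediately after the nasal /n/, so it voices to [g]. /aewunkapiapupe/ → aewungapiapupe.
Rule 3 (high vowel syncope): /u/ is a high vowel flanked by voiceless consonants /p/ and /p/, so it deletes. /aewungapiapupe/ → aewungapiappe.
Rule 4 (intervocalic voicing): /p/ is a voiceless stop between vowels /a/ and /i/, so it voices to [b]. /aewungapiappe/ → aewungabiappe.
Rule 5 (final vowel raising): /e/ is a mid vowel in word-final position, so it raises to [i]. /aewungabiappe/ → aewungabiappi.

aewungabiappi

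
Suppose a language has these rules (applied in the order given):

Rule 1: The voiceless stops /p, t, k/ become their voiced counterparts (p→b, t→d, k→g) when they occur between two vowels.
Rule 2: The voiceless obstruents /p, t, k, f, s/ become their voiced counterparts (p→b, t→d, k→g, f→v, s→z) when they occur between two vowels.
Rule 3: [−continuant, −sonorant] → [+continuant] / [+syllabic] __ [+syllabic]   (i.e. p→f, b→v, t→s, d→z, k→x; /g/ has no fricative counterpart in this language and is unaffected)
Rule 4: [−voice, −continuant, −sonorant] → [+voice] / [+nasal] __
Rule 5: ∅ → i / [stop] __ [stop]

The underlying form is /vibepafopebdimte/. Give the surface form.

vivevavovebidimde

Rule 1 (intervocalic voicing): /p/ is a voiceless stop between vowels /e/ and /a/, so it voices to [b]. /p/ is a voiceless stop between vowels /o/ and /e/, so it voices to [b]. /vibepafopebdimte/ → vibebafobebdimte.
Rule 2 (intervocalic voicing): /f/ is a voiceless obstruent between vowels /a/ and /o/, so it voices to [v]. /vibebafobebdimte/ → vibebavobebdimte.
Rule 3 (intervocalic spirantization): /b/ is a stop between vowels /i/ and /e/, so it spirantizes to the fricative [v]. /b/ is a stop between vowels /e/ and /a/, so it spirantizes to the fricative [v]. /b/ is a stop between vowels /o/ and /e/, so it spirantizes to the fricative [v]. /vibebavobebdimte/ → vivevavovebdimte.
Rule 4 (post-nasal voicing): /t/ is a voiceless stop immediately after the nasal /m/, so it voices to [d]. /vivevavovebdimte/ → vivevavovebdimde.
Rule 5 (stop-cluster i-epenthesis): /b/ and /d/ form a stop–stop cluster, so [i] is inserted between them. /vivevavovebdimde/ → vivevavovebidimde.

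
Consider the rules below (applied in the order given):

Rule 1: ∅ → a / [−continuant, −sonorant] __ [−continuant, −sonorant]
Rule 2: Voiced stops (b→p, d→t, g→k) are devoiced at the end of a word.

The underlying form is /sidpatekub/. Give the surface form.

sidapatekup

Rule 1 (stop-cluster a-epenthesis): /d/ and /p/ form a stop–stop cluster, so [a] is inserted between them. /sidpatekub/ → sidapatekub.
Rule 2 (final devoicing): /b/ is a voiced stop in word-final position, so it devoices to [p]. /sidapatekub/ → sidapatekup.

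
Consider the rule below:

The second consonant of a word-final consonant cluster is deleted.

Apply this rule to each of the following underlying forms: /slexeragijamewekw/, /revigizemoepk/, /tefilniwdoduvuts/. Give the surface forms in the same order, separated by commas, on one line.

/slexeragijamewekw/: /w/ is the second consonant of a word-final cluster /kw/, so it deletes. → [slexeragijamewek].
/revigizemoepk/: /k/ is the second consonant of a word-final cluster /pk/, so it deletes. → [revigizemoep].
/tefilniwdoduvuts/: /s/ is the second consonant of a word-final cluster /ts/, so it deletes. → [tefilniwdoduvut].

slexeragijamewek, revigizemoep, tefilniwdoduvut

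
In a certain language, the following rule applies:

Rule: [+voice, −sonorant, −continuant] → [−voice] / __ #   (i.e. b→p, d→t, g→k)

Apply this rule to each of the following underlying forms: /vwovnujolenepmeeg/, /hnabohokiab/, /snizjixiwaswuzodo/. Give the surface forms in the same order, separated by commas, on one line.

/vwovnujolenepmeeg/: /g/ is a voiced stop in word-final position, so it devoices to [k]. → [vwovnujolenepmeek].
/hnabohokiab/: /b/ is a voiced stop in word-final position, so it devoices to [p]. → [hnabohokiap].
/snizjixiwaswuzodo/: the rule's environment is not met; surfaces unchanged as [snizjixiwaswuzodo].

vwovnujolenepmeek, hnabohokiap, snizjixiwaswuzodo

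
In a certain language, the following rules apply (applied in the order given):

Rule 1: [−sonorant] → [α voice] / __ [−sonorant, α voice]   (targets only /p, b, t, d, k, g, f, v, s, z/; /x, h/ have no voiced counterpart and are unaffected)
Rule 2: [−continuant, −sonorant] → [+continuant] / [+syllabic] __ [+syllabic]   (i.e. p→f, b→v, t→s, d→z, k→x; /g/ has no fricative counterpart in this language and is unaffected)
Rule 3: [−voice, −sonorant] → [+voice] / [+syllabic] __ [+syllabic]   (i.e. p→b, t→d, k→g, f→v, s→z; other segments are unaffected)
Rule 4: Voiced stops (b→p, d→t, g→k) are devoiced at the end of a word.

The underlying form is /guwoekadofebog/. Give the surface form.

guwoexazovevok

Rule 1 (regressive voicing assimilation): no segment meets the environment; /guwoekadofebog/ is unchanged.
Rule 2 (intervocalic spirantization): /k/ is a stop between vowels /e/ and /a/, so it spirantizes to the fricative [x]. /d/ is a stop between vowels /a/ and /o/, so it spirantizes to the fricative [z]. /b/ is a stop between vowels /e/ and /o/, so it spirantizes to the fricative [v]. /guwoekadofebog/ → guwoexazofevog.
Rule 3 (intervocalic voicing): /f/ is a voiceless obstruent between vowels /o/ and /e/, so it voices to [v]. /guwoexazofevog/ → guwoexazovevog.
Rule 4 (final devoicing): /g/ is a voiced stop in word-final position, so it devoices to [k]. /guwoexazovevog/ → guwoexazovevok.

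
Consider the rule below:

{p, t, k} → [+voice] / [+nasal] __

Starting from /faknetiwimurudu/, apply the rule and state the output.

faknetiwimurudu

No segment of /faknetiwimurudu/ meets the structural description of the rule, so the form surfaces unchanged.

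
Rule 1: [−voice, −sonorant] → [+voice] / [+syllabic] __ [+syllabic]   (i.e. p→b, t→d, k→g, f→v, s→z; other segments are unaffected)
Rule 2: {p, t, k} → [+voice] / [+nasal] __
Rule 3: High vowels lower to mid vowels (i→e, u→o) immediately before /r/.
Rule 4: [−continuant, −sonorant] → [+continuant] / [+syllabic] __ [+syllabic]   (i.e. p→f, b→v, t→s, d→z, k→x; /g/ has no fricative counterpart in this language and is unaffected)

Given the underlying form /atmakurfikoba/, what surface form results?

Rule 1 (intervocalic voicing): /k/ is a voiceless obstruent between vowels /a/ and /u/, so it voices to [g]. /k/ is a voiceless obstruent between vowels /i/ and /o/, so it voices to [g]. /atmakurfikoba/ → atmagurfigoba.
Rule 2 (post-nasal voicing): no segment meets the environment; /atmagurfigoba/ is unchanged.
Rule 3 (pre-rhotic lowering): /u/ is a high vowel immediately before /r/, so it lowers to [o]. /atmagurfigoba/ → atmagorfigoba.
Rule 4 (intervocalic spirantization): /b/ is a stop between vowels /o/ and /a/, so it spirantizes to the fricative [v]. /atmagorfigoba/ → atmagorfigova.

atmagorfigova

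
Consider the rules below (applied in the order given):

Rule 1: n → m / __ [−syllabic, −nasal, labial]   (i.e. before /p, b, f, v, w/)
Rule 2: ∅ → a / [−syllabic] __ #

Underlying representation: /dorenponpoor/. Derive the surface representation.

Rule 1 (nasal place assimilation): /n/ precedes the labial consonant /p/, so it assimilates in place to [m]. /n/ precedes the labial consonant /p/, so it assimilates in place to [m]. /dorenponpoor/ → dorempompoor.
Rule 2 (final a-epenthesis): the form ends in the consonant /r/, so [a] is inserted word-finally. /dorempompoor/ → dorempompoora.

dorempompoora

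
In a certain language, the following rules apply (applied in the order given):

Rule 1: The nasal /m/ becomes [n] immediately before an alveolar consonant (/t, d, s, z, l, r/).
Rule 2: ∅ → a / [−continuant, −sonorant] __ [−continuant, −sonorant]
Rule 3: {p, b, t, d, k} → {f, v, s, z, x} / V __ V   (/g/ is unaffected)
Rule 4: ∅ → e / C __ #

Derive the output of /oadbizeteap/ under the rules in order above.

oazavizeseape

Rule 1 (nasal place assimilation): no segment meets the environment; /oadbizeteap/ is unchanged.
Rule 2 (stop-cluster a-epenthesis): /d/ and /b/ form a stop–stop cluster, so [a] is inserted between them. /oadbizeteap/ → oadabizeteap.
Rule 3 (intervocalic spirantization): /d/ is a stop between vowels /a/ and /a/, so it spirantizes to the fricative [z]. /b/ is a stop between vowels /a/ and /i/, so it spirantizes to the fricative [v]. /t/ is a stop between vowels /e/ and /e/, so it spirantizes to the fricative [s]. /oadabizeteap/ → oazavizeseap.
Rule 4 (final e-epenthesis): the form ends in the consonant /p/, so [e] is inserted word-finally. /oazavizeseap/ → oazavizeseape.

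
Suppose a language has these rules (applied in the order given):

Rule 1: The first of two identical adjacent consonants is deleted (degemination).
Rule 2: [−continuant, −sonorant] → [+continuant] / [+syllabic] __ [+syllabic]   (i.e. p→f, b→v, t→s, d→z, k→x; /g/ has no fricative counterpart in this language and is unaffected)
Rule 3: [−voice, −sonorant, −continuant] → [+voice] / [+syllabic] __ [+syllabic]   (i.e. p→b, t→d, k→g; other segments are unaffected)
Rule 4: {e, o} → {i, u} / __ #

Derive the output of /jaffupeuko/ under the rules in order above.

Rule 1 (degemination): /ff/ is a geminate; the first /f/ deletes. /jaffupeuko/ → jafupeuko.
Rule 2 (intervocalic spirantization): /p/ is a stop between vowels /u/ and /e/, so it spirantizes to the fricative [f]. /k/ is a stop between vowels /u/ and /o/, so it spirantizes to the fricative [x]. /jafupeuko/ → jafufeuxo.
Rule 3 (intervocalic voicing): no segment meets the environment; /jafufeuxo/ is unchanged.
Rule 4 (final vowel raising): /o/ is a mid vowel in word-final position, so it raises to [u]. /jafufeuxo/ → jafufeuxu.

jafufeuxu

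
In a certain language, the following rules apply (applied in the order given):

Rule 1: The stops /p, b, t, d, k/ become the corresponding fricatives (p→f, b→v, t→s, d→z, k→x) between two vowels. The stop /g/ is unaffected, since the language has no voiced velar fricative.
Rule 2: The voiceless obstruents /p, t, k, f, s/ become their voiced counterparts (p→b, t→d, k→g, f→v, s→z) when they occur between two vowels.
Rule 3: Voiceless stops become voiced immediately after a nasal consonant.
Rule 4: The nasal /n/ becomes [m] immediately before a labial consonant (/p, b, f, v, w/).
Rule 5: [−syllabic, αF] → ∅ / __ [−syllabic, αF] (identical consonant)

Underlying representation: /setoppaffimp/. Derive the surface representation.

Rule 1 (intervocalic spirantization): /t/ is a stop between vowels /e/ and /o/, so it spirantizes to the fricative [s]. /setoppaffimp/ → sesoppaffimp.
Rule 2 (intervocalic voicing): /s/ is a voiceless obstruent between vowels /e/ and /o/, so it voices to [z]. /sesoppaffimp/ → sezoppaffimp.
Rule 3 (post-nasal voicing): /p/ is a voiceless stop immediately after the nasal /m/, so it voices to [b]. /sezoppaffimp/ → sezoppaffimb.
Rule 4 (nasal place assimilation): no segment meets the environment; /sezoppaffimb/ is unchanged.
Rule 5 (degemination): /pp/ is a geminate; the first /p/ deletes. /ff/ is a geminate; the first /f/ deletes. /sezoppaffimb/ → sezopafimb.

sezopafimb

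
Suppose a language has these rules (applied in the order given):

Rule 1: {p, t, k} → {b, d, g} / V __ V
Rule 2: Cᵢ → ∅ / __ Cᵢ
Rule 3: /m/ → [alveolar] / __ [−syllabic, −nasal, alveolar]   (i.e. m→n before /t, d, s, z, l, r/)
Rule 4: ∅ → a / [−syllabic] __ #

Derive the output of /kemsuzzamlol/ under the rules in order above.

Rule 1 (intervocalic voicing): no segment meets the environment; /kemsuzzamlol/ is unchanged.
Rule 2 (degemination): /zz/ is a geminate; the first /z/ deletes. /kemsuzzamlol/ → kemsuzamlol.
Rule 3 (nasal place assimilation): /m/ precedes the alveolar consonant /s/, so it assimilates in place to [n]. /m/ precedes the alveolar consonant /l/, so it assimilates in place to [n]. /kemsuzamlol/ → kensuzanlol.
Rule 4 (final a-epenthesis): the form ends in the consonant /l/, so [a] is inserted word-finally. /kensuzanlol/ → kensuzanlola.

kensuzanlola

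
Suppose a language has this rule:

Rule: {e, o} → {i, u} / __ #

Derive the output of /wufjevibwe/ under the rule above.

wufjevibwi

/e/ is a mid vowel in word-final position, so it raises to [i].
The other instance of /e/ does not occur in the required environment and remains unchanged.
Surface form: [wufjevibwi].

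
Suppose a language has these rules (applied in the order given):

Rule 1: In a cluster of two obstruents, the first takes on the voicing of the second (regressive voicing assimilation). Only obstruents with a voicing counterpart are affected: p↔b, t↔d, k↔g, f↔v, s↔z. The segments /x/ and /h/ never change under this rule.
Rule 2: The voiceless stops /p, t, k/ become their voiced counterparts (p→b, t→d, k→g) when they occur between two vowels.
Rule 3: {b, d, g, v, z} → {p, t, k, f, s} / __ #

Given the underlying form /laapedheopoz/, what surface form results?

Rule 1 (regressive voicing assimilation): /d/ precedes the voiceless obstruent /h/, so it devoices to [t] by assimilation. /laapedheopoz/ → laapetheopoz.
Rule 2 (intervocalic voicing): /p/ is a voiceless stop between vowels /a/ and /e/, so it voices to [b]. /p/ is a voiceless stop between vowels /o/ and /o/, so it voices to [b]. /laapetheopoz/ → laabetheoboz.
Rule 3 (final devoicing): /z/ is a voiced obstruent in word-final position, so it devoices to [s]. /laabetheoboz/ → laabetheobos.

laabetheobos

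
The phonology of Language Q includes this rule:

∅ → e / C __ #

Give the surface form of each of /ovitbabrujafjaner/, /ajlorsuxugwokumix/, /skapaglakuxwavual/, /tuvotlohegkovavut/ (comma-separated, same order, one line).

ovitbabrujafjanere, ajlorsuxugwokumixe, skapaglakuxwavuale, tuvotlohegkovavute

/ovitbabrujafjaner/: the form ends in the consonant /r/, so [e] is inserted word-finally. → [ovitbabrujafjanere].
/ajlorsuxugwokumix/: the form ends in the consonant /x/, so [e] is inserted word-finally. → [ajlorsuxugwokumixe].
/skapaglakuxwavual/: the form ends in the consonant /l/, so [e] is inserted word-finally. → [skapaglakuxwavuale].
/tuvotlohegkovavut/: the form ends in the consonant /t/, so [e] is inserted word-finally. → [tuvotlohegkovavute].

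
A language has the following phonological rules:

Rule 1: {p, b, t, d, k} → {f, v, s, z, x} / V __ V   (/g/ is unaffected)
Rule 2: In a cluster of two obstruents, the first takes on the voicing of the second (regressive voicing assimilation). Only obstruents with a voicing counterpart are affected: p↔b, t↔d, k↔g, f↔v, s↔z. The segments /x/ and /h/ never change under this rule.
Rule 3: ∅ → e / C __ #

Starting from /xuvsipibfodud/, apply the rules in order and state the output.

Rule 1 (intervocalic spirantization): /p/ is a stop between vowels /i/ and /i/, so it spirantizes to the fricative [f]. /d/ is a stop between vowels /o/ and /u/, so it spirantizes to the fricative [z]. /xuvsipibfodud/ → xuvsifibfozud.
Rule 2 (regressive voicing assimilation): /v/ precedes the voiceless obstruent /s/, so it devoices to [f] by assimilation. /b/ precedes the voiceless obstruent /f/, so it devoices to [p] by assimilation. /xuvsifibfozud/ → xufsifipfozud.
Rule 3 (final e-epenthesis): the form ends in the consonant /d/, so [e] is inserted word-finally. /xufsifipfozud/ → xufsifipfozude.

xufsifipfozude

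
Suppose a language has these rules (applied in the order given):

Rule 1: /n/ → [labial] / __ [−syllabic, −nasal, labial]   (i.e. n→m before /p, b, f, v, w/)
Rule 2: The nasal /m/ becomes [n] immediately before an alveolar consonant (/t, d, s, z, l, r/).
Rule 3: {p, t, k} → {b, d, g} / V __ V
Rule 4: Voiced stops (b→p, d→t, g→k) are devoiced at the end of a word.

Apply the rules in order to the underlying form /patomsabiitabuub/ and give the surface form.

Rule 1 (nasal place assimilation): no segment meets the environment; /patomsabiitabuub/ is unchanged.
Rule 2 (nasal place assimilation): /m/ precedes the alveolar consonant /s/, so it assimilates in place to [n]. /patomsabiitabuub/ → patonsabiitabuub.
Rule 3 (intervocalic voicing): /t/ is a voiceless stop between vowels /a/ and /o/, so it voices to [d]. /t/ is a voiceless stop between vowels /i/ and /a/, so it voices to [d]. /patonsabiitabuub/ → padonsabiidabuub.
Rule 4 (final devoicing): /b/ is a voiced stop in word-final position, so it devoices to [p]. /padonsabiidabuub/ → padonsabiidabuup.

padonsabiidabuup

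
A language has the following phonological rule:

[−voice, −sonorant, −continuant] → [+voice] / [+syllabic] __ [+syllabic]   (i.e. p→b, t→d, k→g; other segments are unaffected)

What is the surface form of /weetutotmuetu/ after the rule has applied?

Scanning /weetutotmuetu/: /t/ is a voiceless stop between vowels /e/ and /u/, so it voices to [d]; /t/ is a voiceless stop between vowels /u/ and /o/, so it voices to [d]; /t/ at position 8 is not in the conditioning environment; /t/ is a voiceless stop between vowels /e/ and /u/, so it voices to [d].
Result: [weedudotmuedu].

weedudotmuedu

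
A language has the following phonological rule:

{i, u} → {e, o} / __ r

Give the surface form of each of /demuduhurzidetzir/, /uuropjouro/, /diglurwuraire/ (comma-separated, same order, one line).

demuduhorzidetzer, uoropjooro, diglorworaere

/demuduhurzidetzir/: /u/ is a high vowel immediately before /r/, so it lowers to [o]. /i/ is a high vowel immediately before /r/, so it lowers to [e]. → [demuduhorzidetzer].
/uuropjouro/: /u/ is a high vowel immediately before /r/, so it lowers to [o]. /u/ is a high vowel immediately before /r/, so it lowers to [o]. → [uoropjooro].
/diglurwuraire/: /u/ is a high vowel immediately before /r/, so it lowers to [o]. /u/ is a high vowel immediately before /r/, so it lowers to [o]. /i/ is a high vowel immediately before /r/, so it lowers to [e]. → [diglorworaere].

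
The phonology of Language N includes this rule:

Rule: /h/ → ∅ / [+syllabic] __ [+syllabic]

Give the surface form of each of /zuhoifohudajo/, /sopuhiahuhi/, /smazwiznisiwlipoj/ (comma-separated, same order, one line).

zuoifoudajo, sopuiaui, smazwiznisiwlipoj

/zuhoifohudajo/: /h/ occurs between vowels /u/ and /o/, so it deletes. /h/ occurs between vowels /o/ and /u/, so it deletes. → [zuoifoudajo].
/sopuhiahuhi/: /h/ occurs between vowels /u/ and /i/, so it deletes. /h/ occurs between vowels /a/ and /u/, so it deletes. /h/ occurs between vowels /u/ and /i/, so it deletes. → [sopuiaui].
/smazwiznisiwlipoj/: the rule's environment is not met; surfaces unchanged as [smazwiznisiwlipoj].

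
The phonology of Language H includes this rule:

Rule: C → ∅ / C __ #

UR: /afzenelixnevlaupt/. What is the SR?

afzenelixnevlaup

/t/ is the second consonant of a word-final cluster /pt/, so it deletes.
The other instances of /f/, /z/, /n/, /l/, /x/, /v/, /p/ do not occur in the required environment and remain unchanged.
Surface form: [afzenelixnevlaup].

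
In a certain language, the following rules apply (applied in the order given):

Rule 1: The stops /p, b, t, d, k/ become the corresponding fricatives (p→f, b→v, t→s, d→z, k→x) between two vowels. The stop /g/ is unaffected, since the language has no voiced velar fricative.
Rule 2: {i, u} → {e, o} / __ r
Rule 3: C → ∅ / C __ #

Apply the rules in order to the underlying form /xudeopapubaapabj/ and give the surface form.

Rule 1 (intervocalic spirantization): /d/ is a stop between vowels /u/ and /e/, so it spirantizes to the fricative [z]. /p/ is a stop between vowels /o/ and /a/, so it spirantizes to the fricative [f]. /p/ is a stop between vowels /a/ and /u/, so it spirantizes to the fricative [f]. /b/ is a stop between vowels /u/ and /a/, so it spirantizes to the fricative [v]. /p/ is a stop between vowels /a/ and /a/, so it spirantizes to the fricative [f]. /xudeopapubaapabj/ → xuzeofafuvaafabj.
Rule 2 (pre-rhotic lowering): no segment meets the environment; /xuzeofafuvaafabj/ is unchanged.
Rule 3 (final cluster simplification): /j/ is the second consonant of a word-final cluster /bj/, so it deletes. /xuzeofafuvaafabj/ → xuzeofafuvaafab.

xuzeofafuvaafab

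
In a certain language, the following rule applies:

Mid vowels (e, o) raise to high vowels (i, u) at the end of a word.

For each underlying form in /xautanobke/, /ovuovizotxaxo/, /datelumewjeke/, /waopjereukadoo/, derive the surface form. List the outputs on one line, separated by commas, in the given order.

xautanobki, ovuovizotxaxu, datelumewjeki, waopjereukadou

/xautanobke/: /e/ is a mid vowel in word-final position, so it raises to [i]. → [xautanobki].
/ovuovizotxaxo/: /o/ is a mid vowel in word-final position, so it raises to [u]. → [ovuovizotxaxu].
/datelumewjeke/: /e/ is a mid vowel in word-final position, so it raises to [i]. → [datelumewjeki].
/waopjereukadoo/: /o/ is a mid vowel in word-final position, so it raises to [u]. → [waopjereukadou].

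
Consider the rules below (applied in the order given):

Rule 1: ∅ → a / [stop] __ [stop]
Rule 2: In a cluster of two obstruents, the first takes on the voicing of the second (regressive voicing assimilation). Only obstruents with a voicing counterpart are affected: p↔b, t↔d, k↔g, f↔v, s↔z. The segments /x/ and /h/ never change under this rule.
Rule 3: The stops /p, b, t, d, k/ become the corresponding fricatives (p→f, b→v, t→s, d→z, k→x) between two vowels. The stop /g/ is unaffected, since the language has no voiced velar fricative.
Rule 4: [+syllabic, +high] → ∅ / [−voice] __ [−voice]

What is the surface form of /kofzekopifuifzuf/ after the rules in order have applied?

Rule 1 (stop-cluster a-epenthesis): no segment meets the environment; /kofzekopifuifzuf/ is unchanged.
Rule 2 (regressive voicing assimilation): /f/ precedes the voiced obstruent /z/, so it voices to [v] by assimilation. /f/ precedes the voiced obstruent /z/, so it voices to [v] by assimilation. /kofzekopifuifzuf/ → kovzekopifuivzuf.
Rule 3 (intervocalic spirantization): /k/ is a stop between vowels /e/ and /o/, so it spirantizes to the fricative [x]. /p/ is a stop between vowels /o/ and /i/, so it spirantizes to the fricative [f]. /kovzekopifuivzuf/ → kovzexofifuivzuf.
Rule 4 (high vowel syncope): /i/ is a high vowel flanked by voiceless consonants /f/ and /f/, so it deletes. /kovzexofifuivzuf/ → kovzexoffuivzuf.

kovzexoffuivzuf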